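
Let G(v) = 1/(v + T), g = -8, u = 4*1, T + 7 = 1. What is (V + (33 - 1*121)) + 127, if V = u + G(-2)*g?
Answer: 44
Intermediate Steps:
T = -6 (T = -7 + 1 = -6)
u = 4
G(v) = 1/(-6 + v) (G(v) = 1/(v - 6) = 1/(-6 + v))
V = 5 (V = 4 - 8/(-6 - 2) = 4 - 8/(-8) = 4 - ⅛*(-8) = 4 + 1 = 5)
(V + (33 - 1*121)) + 127 = (5 + (33 - 1*121)) + 127 = (5 + (33 - 121)) + 127 = (5 - 88) + 127 = -83 + 127 = 44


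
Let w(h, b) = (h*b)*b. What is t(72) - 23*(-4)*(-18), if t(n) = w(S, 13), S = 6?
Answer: -642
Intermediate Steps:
w(h, b) = h*b² (w(h, b) = (b*h)*b = h*b²)
t(n) = 1014 (t(n) = 6*13² = 6*169 = 1014)
t(72) - 23*(-4)*(-18) = 1014 - 23*(-4)*(-18) = 1014 - (-92)*(-18) = 1014 - 1*1656 = 1014 - 1656 = -642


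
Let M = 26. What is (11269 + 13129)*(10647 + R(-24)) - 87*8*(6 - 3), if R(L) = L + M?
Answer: 259812214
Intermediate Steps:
R(L) = 26 + L (R(L) = L + 26 = 26 + L)
(11269 + 13129)*(10647 + R(-24)) - 87*8*(6 - 3) = (11269 + 13129)*(10647 + (26 - 24)) - 87*8*(6 - 3) = 24398*(10647 + 2) - 87*8*3 = 24398*10649 - 87*24 = 259814302 - 1*2088 = 259814302 - 2088 = 259812214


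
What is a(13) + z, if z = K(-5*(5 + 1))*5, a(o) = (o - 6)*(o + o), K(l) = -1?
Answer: 177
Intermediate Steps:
a(o) = 2*o*(-6 + o) (a(o) = (-6 + o)*(2*o) = 2*o*(-6 + o))
z = -5 (z = -1*5 = -5)
a(13) + z = 2*13*(-6 + 13) - 5 = 2*13*7 - 5 = 182 - 5 = 177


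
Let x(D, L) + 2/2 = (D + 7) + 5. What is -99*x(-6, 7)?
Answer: -495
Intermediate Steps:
x(D, L) = 11 + D (x(D, L) = -1 + ((D + 7) + 5) = -1 + ((7 + D) + 5) = -1 + (12 + D) = 11 + D)
-99*x(-6, 7) = -99*(11 - 6) = -99*5 = -495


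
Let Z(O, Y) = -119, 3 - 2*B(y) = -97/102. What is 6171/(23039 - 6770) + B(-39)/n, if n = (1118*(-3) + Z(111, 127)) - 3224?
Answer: 15016381/39619452 ≈ 0.37902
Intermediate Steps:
B(y) = 403/204 (B(y) = 3/2 - (-97)/(2*102) = 3/2 - 1/2*(-97/102) = 3/2 + 97/204 = 403/204)
n = -6697 (n = (1118*(-3) - 119) - 3224 = (-3354 - 119) - 3224 = -3473 - 3224 = -6697)
6171/(23039 - 6770) + B(-39)/n = 6171/(23039 - 6770) + (403/204)/(-6697) = 6171/16269 + (403/204)*(-1/6697) = 6171*(1/16269) - 403/1366188 = 11/29 - 403/1366188 = 15016381/39619452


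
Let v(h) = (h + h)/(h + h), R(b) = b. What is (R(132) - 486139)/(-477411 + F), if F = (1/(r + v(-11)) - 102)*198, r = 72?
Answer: 35478511/36325113 ≈ 0.97669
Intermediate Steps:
v(h) = 1 (v(h) = (2*h)/((2*h)) = (2*h)*(1/(2*h)) = 1)
F = -1474110/73 (F = (1/(72 + 1) - 102)*198 = (1/73 - 102)*198 = -7445/73*198 = -1474110/73 ≈ -20193.)
(R(132) - 486139)/(-477411 + F) = (132 - 486139)/(-477411 - 1474110/73) = -486007/(-36325113/73) = -486007*(-73/36325113) = 35478511/36325113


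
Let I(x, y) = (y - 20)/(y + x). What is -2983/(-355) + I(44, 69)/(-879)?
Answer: 296275046/35261085 ≈ 8.4023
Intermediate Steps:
I(x, y) = (-20 + y)/(x + y)
-2983/(-355) + I(44, 69)/(-879) = -2983/(-355) + ((-20 + 69)/(44 + 69))/(-879) = -2983*(-1/355) + (49/113)*(-1/879) = 2983/355 + ((1/113)*49)*(-1/879) = 2983/355 + (49/113)*(-1/879) = 2983/355 - 49/99327 = 296275046/35261085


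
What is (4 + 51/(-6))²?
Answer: 81/4 ≈ 20.250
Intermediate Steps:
(4 + 51/(-6))² = (4 + 51*(-⅙))² = (4 - 17/2)² = (-9/2)² = 81/4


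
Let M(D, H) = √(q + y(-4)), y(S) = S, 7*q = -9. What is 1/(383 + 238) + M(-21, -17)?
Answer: 1/621 + I*√259/7 ≈ 0.0016103 + 2.2991*I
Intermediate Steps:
q = -9/7 (q = (⅐)*(-9) = -9/7 ≈ -1.2857)
M(D, H) = I*√259/7 (M(D, H) = √(-9/7 - 4) = √(-37/7) = I*√259/7)
1/(383 + 238) + M(-21, -17) = 1/(383 + 238) + I*√259/7 = 1/621 + I*√259/7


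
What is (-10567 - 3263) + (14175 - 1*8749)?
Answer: -8404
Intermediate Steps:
(-10567 - 3263) + (14175 - 1*8749) = -13830 + (14175 - 8749) = -13830 + 5426 = -8404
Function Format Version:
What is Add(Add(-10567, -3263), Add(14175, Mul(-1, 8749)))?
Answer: -8404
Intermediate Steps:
Add(Add(-10567, -3263), Add(14175, Mul(-1, 8749))) = Add(-13830, Add(14175, -8749)) = Add(-13830, 5426) = -8404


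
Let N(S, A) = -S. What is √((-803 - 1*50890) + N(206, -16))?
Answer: I*√51899 ≈ 227.81*I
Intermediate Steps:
√((-803 - 1*50890) + N(206, -16)) = √((-803 - 1*50890) - 1*206) = √((-803 - 50890) - 206) = √(-51693 - 206) = √(-51899) = I*√51899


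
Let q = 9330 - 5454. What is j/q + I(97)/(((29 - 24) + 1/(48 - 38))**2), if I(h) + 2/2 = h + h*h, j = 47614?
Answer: 1964903/5202 ≈ 377.72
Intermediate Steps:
I(h) = -1 + h + h**2 (I(h) = -1 + (h + h*h) = -1 + (h + h**2) = -1 + h + h**2)
q = 3876
j/q + I(97)/(((29 - 24) + 1/(48 - 38))**2) = 47614/3876 + (-1 + 97 + 97**2)/(((29 - 24) + 1/(48 - 38))**2) = 47614*(1/3876) + (-1 + 97 + 9409)/((5 + 1/10)**2) = 1253/102 + 9505/((5 + 1/10)**2) = 1253/102 + 9505/((51/10)**2) = 1253/102 + 9505/(2601/100) = 1253/102 + 9505*(100/2601) = 1253/102 + 950500/2601 = 1964903/5202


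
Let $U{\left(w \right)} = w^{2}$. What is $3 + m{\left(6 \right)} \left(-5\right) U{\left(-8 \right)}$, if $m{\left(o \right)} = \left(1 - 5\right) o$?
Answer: $7683$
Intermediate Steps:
$m{\left(o \right)} = - 4 o$
$3 + m{\left(6 \right)} \left(-5\right) U{\left(-8 \right)} = 3 + \left(-4\right) 6 \left(-5\right) \left(-8\right)^{2} = 3 + \left(-24\right) \left(-5\right) 64 = 3 + 120 \cdot 64 = 3 + 7680 = 7683$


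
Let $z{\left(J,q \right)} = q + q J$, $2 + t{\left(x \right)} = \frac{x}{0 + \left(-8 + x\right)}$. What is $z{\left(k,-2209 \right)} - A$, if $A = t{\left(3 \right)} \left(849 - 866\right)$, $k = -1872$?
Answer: $\frac{20664974}{5} \approx 4.133 \cdot 10^{6}$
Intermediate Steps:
$t{\left(x \right)} = -2 + \frac{x}{-8 + x}$ ($t{\left(x \right)} = -2 + \frac{x}{0 + \left(-8 + x\right)} = -2 + \frac{x}{-8 + x}$)
$z{\left(J,q \right)} = q + J q$
$A = \frac{221}{5}$ ($A = \frac{16 - 3}{-8 + 3} \left(849 - 866\right) = \frac{16 - 3}{-5} \left(-17\right) = \left(- \frac{1}{5}\right) 13 \left(-17\right) = \left(- \frac{13}{5}\right) \left(-17\right) = \frac{221}{5} \approx 44.2$)
$z{\left(k,-2209 \right)} - A = - 2209 \left(1 - 1872\right) - \frac{221}{5} = \left(-2209\right) \left(-1871\right) - \frac{221}{5} = 4133039 - \frac{221}{5} = \frac{20664974}{5}$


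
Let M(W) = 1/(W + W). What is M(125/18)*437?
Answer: 3933/125 ≈ 31.464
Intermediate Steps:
M(W) = 1/(2*W)
M(125/18)*437 = (1/(2*((125/18))))*437 = (1/(2*((125*(1/18)))))*437 = (1/(2*(125/18)))*437 = ((1/2)*(18/125))*437 = (9/125)*437 = 3933/125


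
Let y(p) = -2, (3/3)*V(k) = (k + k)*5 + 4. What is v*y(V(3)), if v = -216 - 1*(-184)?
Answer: 64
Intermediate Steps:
v = -32 (v = -216 + 184 = -32)
V(k) = 4 + 10*k (V(k) = (k + k)*5 + 4 = (2*k)*5 + 4 = 10*k + 4 = 4 + 10*k)
v*y(V(3)) = -32*(-2) = 64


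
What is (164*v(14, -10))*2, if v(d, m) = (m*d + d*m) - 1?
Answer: -92168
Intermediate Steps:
v(d, m) = -1 + 2*d*m (v(d, m) = (d*m + d*m) - 1 = 2*d*m - 1 = -1 + 2*d*m)
(164*v(14, -10))*2 = (164*(-1 + 2*14*(-10)))*2 = (164*(-1 - 280))*2 = (164*(-281))*2 = -46084*2 = -92168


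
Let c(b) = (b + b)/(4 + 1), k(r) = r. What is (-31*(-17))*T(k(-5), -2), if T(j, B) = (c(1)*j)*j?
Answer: 5270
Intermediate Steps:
c(b) = 2*b/5 (c(b) = (2*b)/5 = (2*b)*(⅕) = 2*b/5)
T(j, B) = 2*j²/5 (T(j, B) = (((⅖)*1)*j)*j = (2*j/5)*j = 2*j²/5)
(-31*(-17))*T(k(-5), -2) = (-31*(-17))*((⅖)*(-5)²) = 527*((⅖)*25) = 527*10 = 5270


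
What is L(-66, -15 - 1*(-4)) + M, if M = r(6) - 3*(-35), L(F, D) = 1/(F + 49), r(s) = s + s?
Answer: 1988/17 ≈ 116.94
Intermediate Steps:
r(s) = 2*s
L(F, D) = 1/(49 + F)
M = 117 (M = 2*6 - 3*(-35) = 12 + 105 = 117)
L(-66, -15 - 1*(-4)) + M = 1/(49 - 66) + 117 = 1/(-17) + 117 = -1/17 + 117 = 1988/17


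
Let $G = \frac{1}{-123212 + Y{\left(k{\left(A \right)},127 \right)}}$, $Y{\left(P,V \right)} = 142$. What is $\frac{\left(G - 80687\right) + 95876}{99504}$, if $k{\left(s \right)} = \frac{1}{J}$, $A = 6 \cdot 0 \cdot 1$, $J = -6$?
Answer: $\frac{1869310229}{12245957280} \approx 0.15265$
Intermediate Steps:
$A = 0$ ($A = 0 \cdot 1 = 0$)
$k{\left(s \right)} = - \frac{1}{6}$ ($k{\left(s \right)} = \frac{1}{-6} = - \frac{1}{6}$)
$G = - \frac{1}{123070}$ ($G = \frac{1}{-123212 + 142} = \frac{1}{-123070} = - \frac{1}{123070} \approx -8.1255 \cdot 10^{-6}$)
$\frac{\left(G - 80687\right) + 95876}{99504} = \frac{\left(- \frac{1}{123070} - 80687\right) + 95876}{99504} = \left(- \frac{9930149091}{123070} + 95876\right) \frac{1}{99504} = \frac{1869310229}{123070} \cdot \frac{1}{99504} = \frac{1869310229}{12245957280}$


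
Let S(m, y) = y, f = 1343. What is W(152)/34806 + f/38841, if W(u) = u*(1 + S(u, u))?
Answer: 158338459/225316641 ≈ 0.70274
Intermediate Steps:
W(u) = u*(1 + u)
W(152)/34806 + f/38841 = (152*(1 + 152))/34806 + 1343/38841 = (152*153)*(1/34806) + 1343*(1/38841) = 23256*(1/34806) + 1343/38841 = 3876/5801 + 1343/38841 = 158338459/225316641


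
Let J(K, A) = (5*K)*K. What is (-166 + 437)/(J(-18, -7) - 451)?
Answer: 271/1169 ≈ 0.23182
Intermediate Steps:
J(K, A) = 5*K²
(-166 + 437)/(J(-18, -7) - 451) = (-166 + 437)/(5*(-18)² - 451) = 271/(5*324 - 451) = 271/(1620 - 451) = 271/1169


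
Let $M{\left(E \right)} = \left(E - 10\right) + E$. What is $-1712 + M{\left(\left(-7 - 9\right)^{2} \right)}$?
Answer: $-1210$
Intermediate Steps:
$M{\left(E \right)} = -10 + 2 E$ ($M{\left(E \right)} = \left(-10 + E\right) + E = -10 + 2 E$)
$-1712 + M{\left(\left(-7 - 9\right)^{2} \right)} = -1712 - \left(10 - 2 \left(-7 - 9\right)^{2}\right) = -1712 - \left(10 - 2 \left(-16\right)^{2}\right) = -1712 + \left(-10 + 2 \cdot 256\right) = -1712 + \left(-10 + 512\right) = -1712 + 502 = -1210$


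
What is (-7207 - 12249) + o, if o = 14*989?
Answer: -5610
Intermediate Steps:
o = 13846
(-7207 - 12249) + o = (-7207 - 12249) + 13846 = -19456 + 13846 = -5610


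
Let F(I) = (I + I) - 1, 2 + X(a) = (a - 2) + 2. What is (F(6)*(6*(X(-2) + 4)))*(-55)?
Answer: 0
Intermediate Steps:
X(a) = -2 + a (X(a) = -2 + ((a - 2) + 2) = -2 + ((-2 + a) + 2) = -2 + a)
F(I) = -1 + 2*I (F(I) = 2*I - 1 = -1 + 2*I)
(F(6)*(6*(X(-2) + 4)))*(-55) = ((-1 + 2*6)*(6*((-2 - 2) + 4)))*(-55) = ((-1 + 12)*(6*(-4 + 4)))*(-55) = (11*(6*0))*(-55) = (11*0)*(-55) = 0*(-55) = 0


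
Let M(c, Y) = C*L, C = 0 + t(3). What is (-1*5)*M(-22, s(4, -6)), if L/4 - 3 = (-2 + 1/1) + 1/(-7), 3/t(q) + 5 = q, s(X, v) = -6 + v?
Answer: 390/7 ≈ 55.714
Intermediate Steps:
t(q) = 3/(-5 + q)
C = -3/2 (C = 0 + 3/(-5 + 3) = 0 + 3/(-2) = 0 + 3*(-½) = 0 - 3/2 = -3/2 ≈ -1.5000)
L = 52/7 (L = 12 + 4*((-2 + 1/1) + 1/(-7)) = 12 + 4*((-2 + 1) - ⅐) = 12 + 4*(-1 - ⅐) = 12 + 4*(-8/7) = 12 - 32/7 = 52/7 ≈ 7.4286)
M(c, Y) = -78/7 (M(c, Y) = -3/2*52/7 = -78/7)
(-1*5)*M(-22, s(4, -6)) = -1*5*(-78/7) = -5*(-78/7) = 390/7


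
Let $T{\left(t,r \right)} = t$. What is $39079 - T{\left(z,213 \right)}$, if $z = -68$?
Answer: $39147$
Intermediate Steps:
$39079 - T{\left(z,213 \right)} = 39079 - -68 = 39079 + 68 = 39147$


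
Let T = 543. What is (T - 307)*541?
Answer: 127676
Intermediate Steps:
(T - 307)*541 = (543 - 307)*541 = 236*541 = 127676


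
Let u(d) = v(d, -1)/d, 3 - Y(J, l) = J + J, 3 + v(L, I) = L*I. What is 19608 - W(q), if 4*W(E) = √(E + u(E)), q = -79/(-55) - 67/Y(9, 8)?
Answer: 19608 - √113508026610/642840 ≈ 19607.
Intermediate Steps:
v(L, I) = -3 + I*L (v(L, I) = -3 + L*I = -3 + I*L)
Y(J, l) = 3 - 2*J (Y(J, l) = 3 - (J + J) = 3 - 2*J)
q = 974/165 (q = -79/(-55) - 67/(3 - 2*9) = -79*(-1/55) - 67/(3 - 18) = 79/55 - 67/(-15) = 79/55 - 67*(-1/15) = 79/55 + 67/15 = 974/165 ≈ 5.9030)
u(d) = (-3 - d)/d
W(E) = √(E + (-3 - E)/E)/4
19608 - W(q) = 19608 - √(-1 + 974/165 - 3/974/165)/4 = 19608 - √(-1 + 974/165 - 3*165/974)/4 = 19608 - √(-1 + 974/165 - 495/974)/4 = 19608 - √(706291/160710)/4 = 19608 - √113508026610/160710/4 = 19608 - √113508026610/642840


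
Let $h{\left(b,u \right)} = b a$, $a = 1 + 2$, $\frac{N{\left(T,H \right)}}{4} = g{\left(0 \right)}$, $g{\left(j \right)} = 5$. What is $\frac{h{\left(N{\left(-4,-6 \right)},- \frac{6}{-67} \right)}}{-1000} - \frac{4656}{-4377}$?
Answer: $\frac{73223}{72950} \approx 1.0037$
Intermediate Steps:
$N{\left(T,H \right)} = 20$ ($N{\left(T,H \right)} = 4 \cdot 5 = 20$)
$a = 3$
$h{\left(b,u \right)} = 3 b$ ($h{\left(b,u \right)} = b 3 = 3 b$)
$\frac{h{\left(N{\left(-4,-6 \right)},- \frac{6}{-67} \right)}}{-1000} - \frac{4656}{-4377} = \frac{3 \cdot 20}{-1000} - \frac{4656}{-4377} = 60 \left(- \frac{1}{1000}\right) - - \frac{1552}{1459} = - \frac{3}{50} + \frac{1552}{1459} = \frac{73223}{72950}$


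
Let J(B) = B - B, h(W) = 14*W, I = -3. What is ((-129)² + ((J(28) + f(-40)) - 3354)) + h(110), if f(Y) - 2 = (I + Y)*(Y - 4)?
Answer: 16721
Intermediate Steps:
J(B) = 0
f(Y) = 2 + (-4 + Y)*(-3 + Y) (f(Y) = 2 + (-3 + Y)*(Y - 4) = 2 + (-3 + Y)*(-4 + Y) = 2 + (-4 + Y)*(-3 + Y))
((-129)² + ((J(28) + f(-40)) - 3354)) + h(110) = ((-129)² + ((0 + (14 + (-40)² - 7*(-40))) - 3354)) + 14*110 = (16641 + ((0 + (14 + 1600 + 280)) - 3354)) + 1540 = (16641 + ((0 + 1894) - 3354)) + 1540 = (16641 + (1894 - 3354)) + 1540 = (16641 - 1460) + 1540 = 15181 + 1540 = 16721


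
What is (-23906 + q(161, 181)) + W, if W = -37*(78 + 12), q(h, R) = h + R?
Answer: -26894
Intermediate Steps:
q(h, R) = R + h
W = -3330 (W = -37*90 = -3330)
(-23906 + q(161, 181)) + W = (-23906 + (181 + 161)) - 3330 = (-23906 + 342) - 3330 = -23564 - 3330 = -26894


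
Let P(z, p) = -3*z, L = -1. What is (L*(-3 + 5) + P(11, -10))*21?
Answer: -735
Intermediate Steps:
(L*(-3 + 5) + P(11, -10))*21 = (-(-3 + 5) - 3*11)*21 = (-1*2 - 33)*21 = (-2 - 33)*21 = -35*21 = -735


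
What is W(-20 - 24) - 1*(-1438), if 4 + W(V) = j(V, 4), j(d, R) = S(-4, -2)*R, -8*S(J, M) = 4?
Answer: 1432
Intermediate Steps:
S(J, M) = -½ (S(J, M) = -⅛*4 = -½)
j(d, R) = -R/2
W(V) = -6 (W(V) = -4 - ½*4 = -4 - 2 = -6)
W(-20 - 24) - 1*(-1438) = -6 - 1*(-1438) = -6 + 1438 = 1432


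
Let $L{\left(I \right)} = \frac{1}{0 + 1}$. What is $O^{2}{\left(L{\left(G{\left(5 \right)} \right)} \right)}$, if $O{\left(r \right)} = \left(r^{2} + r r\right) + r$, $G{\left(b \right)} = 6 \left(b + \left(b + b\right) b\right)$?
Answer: $9$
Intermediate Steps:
$G{\left(b \right)} = 6 b + 12 b^{2}$ ($G{\left(b \right)} = 6 \left(b + 2 b b\right) = 6 \left(b + 2 b^{2}\right) = 6 b + 12 b^{2}$)
$L{\left(I \right)} = 1$ ($L{\left(I \right)} = 1^{-1} = 1$)
$O{\left(r \right)} = r + 2 r^{2}$ ($O{\left(r \right)} = \left(r^{2} + r^{2}\right) + r = 2 r^{2} + r = r + 2 r^{2}$)
$O^{2}{\left(L{\left(G{\left(5 \right)} \right)} \right)} = \left(1 \left(1 + 2 \cdot 1\right)\right)^{2} = \left(1 \left(1 + 2\right)\right)^{2} = \left(1 \cdot 3\right)^{2} = 3^{2} = 9$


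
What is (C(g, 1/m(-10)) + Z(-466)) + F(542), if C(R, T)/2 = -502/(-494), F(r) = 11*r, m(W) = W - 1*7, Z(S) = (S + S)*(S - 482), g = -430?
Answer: 219706508/247 ≈ 8.8950e+5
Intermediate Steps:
Z(S) = 2*S*(-482 + S) (Z(S) = (2*S)*(-482 + S) = 2*S*(-482 + S))
m(W) = -7 + W (m(W) = W - 7 = -7 + W)
C(R, T) = 502/247 (C(R, T) = 2*(-502/(-494)) = 2*(-502*(-1/494)) = 2*(251/247) = 502/247)
(C(g, 1/m(-10)) + Z(-466)) + F(542) = (502/247 + 2*(-466)*(-482 - 466)) + 11*542 = (502/247 + 2*(-466)*(-948)) + 5962 = (502/247 + 883536) + 5962 = 218233894/247 + 5962 = 219706508/247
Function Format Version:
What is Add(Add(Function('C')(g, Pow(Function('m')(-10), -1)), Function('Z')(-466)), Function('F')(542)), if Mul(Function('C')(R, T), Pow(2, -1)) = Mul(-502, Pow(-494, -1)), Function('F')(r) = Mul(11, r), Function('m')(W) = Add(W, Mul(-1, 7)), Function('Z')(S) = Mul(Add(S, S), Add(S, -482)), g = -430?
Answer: Rational(219706508, 247) ≈ 8.8950e+5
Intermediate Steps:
Function('Z')(S) = Mul(2, S, Add(-482, S)) (Function('Z')(S) = Mul(Mul(2, S), Add(-482, S)) = Mul(2, S, Add(-482, S)))
Function('m')(W) = Add(-7, W) (Function('m')(W) = Add(W, -7) = Add(-7, W))
Function('C')(R, T) = Rational(502, 247) (Function('C')(R, T) = Mul(2, Mul(-502, Pow(-494, -1))) = Mul(2, Mul(-502, Rational(-1, 494))) = Mul(2, Rational(251, 247)) = Rational(502, 247))
Add(Add(Function('C')(g, Pow(Function('m')(-10), -1)), Function('Z')(-466)), Function('F')(542)) = Add(Add(Rational(502, 247), Mul(2, -466, Add(-482, -466))), Mul(11, 542)) = Add(Add(Rational(502, 247), Mul(2, -466, -948)), 5962) = Add(Add(Rational(502, 247), 883536), 5962) = Add(Rational(218233894, 247), 5962) = Rational(219706508, 247)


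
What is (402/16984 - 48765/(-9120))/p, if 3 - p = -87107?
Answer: 1386485/22488038848 ≈ 6.1654e-5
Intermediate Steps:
p = 87110 (p = 3 - 1*(-87107) = 3 + 87107 = 87110)
(402/16984 - 48765/(-9120))/p = (402/16984 - 48765/(-9120))/87110 = (402*(1/16984) - 48765*(-1/9120))*(1/87110) = (201/8492 + 3251/608)*(1/87110) = (6932425/1290784)*(1/87110) = 1386485/22488038848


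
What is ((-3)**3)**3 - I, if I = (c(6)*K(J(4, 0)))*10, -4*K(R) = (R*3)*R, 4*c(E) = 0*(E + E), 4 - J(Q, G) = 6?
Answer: -19683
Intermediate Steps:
J(Q, G) = -2 (J(Q, G) = 4 - 1*6 = 4 - 6 = -2)
c(E) = 0 (c(E) = (0*(E + E))/4 = (0*(2*E))/4 = (1/4)*0 = 0)
K(R) = -3*R**2/4 (K(R) = -R*3*R/4 = -3*R*R/4 = -3*R**2/4)
I = 0 (I = (0*(-3/4*(-2)**2))*10 = (0*(-3/4*4))*10 = (0*(-3))*10 = 0*10 = 0)
((-3)**3)**3 - I = ((-3)**3)**3 - 1*0 = (-27)**3 + 0 = -19683 + 0 = -19683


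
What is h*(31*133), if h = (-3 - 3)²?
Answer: 148428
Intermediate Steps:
h = 36 (h = (-6)² = 36)
h*(31*133) = 36*(31*133) = 36*4123 = 148428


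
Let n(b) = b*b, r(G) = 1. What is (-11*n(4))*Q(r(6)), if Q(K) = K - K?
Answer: 0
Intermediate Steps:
n(b) = b²
Q(K) = 0
(-11*n(4))*Q(r(6)) = -11*4²*0 = -11*16*0 = -176*0 = 0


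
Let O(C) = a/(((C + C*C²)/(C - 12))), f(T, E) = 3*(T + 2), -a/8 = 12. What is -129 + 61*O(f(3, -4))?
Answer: -75813/565 ≈ -134.18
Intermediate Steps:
a = -96 (a = -8*12 = -96)
f(T, E) = 6 + 3*T (f(T, E) = 3*(2 + T) = 6 + 3*T)
O(C) = -96*(-12 + C)/(C + C³) (O(C) = -96*(C - 12)/(C + C*C²) = -96*(-12 + C)/(C + C³))
-129 + 61*O(f(3, -4)) = -129 + 61*((1152 - 96*(6 + 3*3))/((6 + 3*3) + (6 + 3*3)³)) = -129 + 61*((1152 - 96*(6 + 9))/((6 + 9) + (6 + 9)³)) = -129 + 61*((1152 - 96*15)/(15 + 15³)) = -129 + 61*((1152 - 1440)/(15 + 3375)) = -129 + 61*(-288/3390) = -129 + 61*((1/3390)*(-288)) = -129 + 61*(-48/565) = -129 - 2928/565 = -75813/565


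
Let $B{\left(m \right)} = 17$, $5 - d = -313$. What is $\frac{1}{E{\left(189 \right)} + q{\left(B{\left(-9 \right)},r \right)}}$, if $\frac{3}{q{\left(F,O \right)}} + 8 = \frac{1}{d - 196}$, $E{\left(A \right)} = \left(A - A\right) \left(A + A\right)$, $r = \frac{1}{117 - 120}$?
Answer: $- \frac{325}{122} \approx -2.6639$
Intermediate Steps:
$d = 318$ ($d = 5 - -313 = 5 + 313 = 318$)
$r = - \frac{1}{3}$ ($r = \frac{1}{-3} = - \frac{1}{3} \approx -0.33333$)
$E{\left(A \right)} = 0$ ($E{\left(A \right)} = 0 \cdot 2 A = 0$)
$q{\left(F,O \right)} = - \frac{122}{325}$ ($q{\left(F,O \right)} = \frac{3}{-8 + \frac{1}{318 - 196}} = \frac{3}{-8 + \frac{1}{122}} = \frac{3}{- \frac{975}{122}} = 3 \left(- \frac{122}{975}\right) = - \frac{122}{325}$)
$\frac{1}{E{\left(189 \right)} + q{\left(B{\left(-9 \right)},r \right)}} = \frac{1}{0 - \frac{122}{325}} = \frac{1}{- \frac{122}{325}} = - \frac{325}{122}$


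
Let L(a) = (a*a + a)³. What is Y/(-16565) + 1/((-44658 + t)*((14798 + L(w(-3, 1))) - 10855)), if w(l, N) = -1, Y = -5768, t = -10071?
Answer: 1244713889731/3574668144555 ≈ 0.34820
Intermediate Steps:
L(a) = (a + a²)³ (L(a) = (a² + a)³ = (a + a²)³)
Y/(-16565) + 1/((-44658 + t)*((14798 + L(w(-3, 1))) - 10855)) = -5768/(-16565) + 1/((-44658 - 10071)*((14798 + (-1)³*(1 - 1)³) - 10855)) = -5768*(-1/16565) + 1/((-54729)*((14798 - 1*0³) - 10855)) = 5768/16565 - 1/(54729*((14798 - 1*0) - 10855)) = 5768/16565 - 1/(54729*((14798 + 0) - 10855)) = 5768/16565 - 1/(54729*(14798 - 10855)) = 5768/16565 - 1/54729/3943 = 5768/16565 - 1/54729*1/3943 = 5768/16565 - 1/215796447 = 1244713889731/3574668144555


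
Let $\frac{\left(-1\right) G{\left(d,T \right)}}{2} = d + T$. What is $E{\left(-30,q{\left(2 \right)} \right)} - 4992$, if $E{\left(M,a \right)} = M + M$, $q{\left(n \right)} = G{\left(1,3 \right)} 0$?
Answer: $-5052$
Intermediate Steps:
$G{\left(d,T \right)} = - 2 T - 2 d$ ($G{\left(d,T \right)} = - 2 \left(d + T\right) = - 2 \left(T + d\right) = - 2 T - 2 d$)
$q{\left(n \right)} = 0$ ($q{\left(n \right)} = \left(\left(-2\right) 3 - 2\right) 0 = \left(-6 - 2\right) 0 = \left(-8\right) 0 = 0$)
$E{\left(M,a \right)} = 2 M$
$E{\left(-30,q{\left(2 \right)} \right)} - 4992 = 2 \left(-30\right) - 4992 = -60 - 4992 = -5052$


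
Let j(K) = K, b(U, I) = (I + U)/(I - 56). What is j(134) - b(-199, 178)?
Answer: 16369/122 ≈ 134.17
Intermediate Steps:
b(U, I) = (I + U)/(-56 + I)
j(134) - b(-199, 178) = 134 - (178 - 199)/(-56 + 178) = 134 - (-21)/122 = 134 - 1*(-21/122) = 134 + 21/122 = 16369/122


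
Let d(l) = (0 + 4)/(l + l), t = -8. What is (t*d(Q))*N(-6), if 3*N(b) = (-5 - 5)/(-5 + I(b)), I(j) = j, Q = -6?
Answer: 80/99 ≈ 0.80808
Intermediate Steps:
d(l) = 2/l (d(l) = 4/((2*l)) = 4*(1/(2*l)) = 2/l)
N(b) = -10/(3*(-5 + b)) (N(b) = ((-5 - 5)/(-5 + b))/3 = (-10/(-5 + b))/3 = -10/(3*(-5 + b)))
(t*d(Q))*N(-6) = (-16/(-6))*(-10/(-15 + 3*(-6))) = (-16*(-1)/6)*(-10/(-15 - 18)) = (-8*(-⅓))*(-10/(-33)) = 8*(-10*(-1/33))/3 = (8/3)*(10/33) = 80/99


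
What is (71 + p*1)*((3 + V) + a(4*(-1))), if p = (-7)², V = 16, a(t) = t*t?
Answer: 4200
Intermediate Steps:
a(t) = t²
p = 49
(71 + p*1)*((3 + V) + a(4*(-1))) = (71 + 49*1)*((3 + 16) + (4*(-1))²) = (71 + 49)*(19 + (-4)²) = 120*(19 + 16) = 120*35 = 4200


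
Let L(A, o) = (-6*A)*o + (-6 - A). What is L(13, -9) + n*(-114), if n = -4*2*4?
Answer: 4331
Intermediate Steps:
n = -32 (n = -8*4 = -32)
L(A, o) = -6 - A - 6*A*o (L(A, o) = -6*A*o + (-6 - A) = -6 - A - 6*A*o)
L(13, -9) + n*(-114) = (-6 - 1*13 - 6*13*(-9)) - 32*(-114) = (-6 - 13 + 702) + 3648 = 683 + 3648 = 4331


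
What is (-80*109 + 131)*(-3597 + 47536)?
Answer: -377392071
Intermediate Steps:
(-80*109 + 131)*(-3597 + 47536) = (-8720 + 131)*43939 = -8589*43939 = -377392071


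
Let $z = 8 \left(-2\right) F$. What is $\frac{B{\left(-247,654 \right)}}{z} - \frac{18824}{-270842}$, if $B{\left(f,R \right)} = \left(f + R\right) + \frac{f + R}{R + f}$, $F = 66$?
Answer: $- \frac{13203}{41668} \approx -0.31686$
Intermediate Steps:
$B{\left(f,R \right)} = 1 + R + f$ ($B{\left(f,R \right)} = \left(R + f\right) + \frac{R + f}{R + f} = \left(R + f\right) + 1 = 1 + R + f$)
$z = -1056$ ($z = 8 \left(-2\right) 66 = \left(-16\right) 66 = -1056$)
$\frac{B{\left(-247,654 \right)}}{z} - \frac{18824}{-270842} = \frac{1 + 654 - 247}{-1056} - \frac{18824}{-270842} = 408 \left(- \frac{1}{1056}\right) - - \frac{724}{10417} = - \frac{17}{44} + \frac{724}{10417} = - \frac{13203}{41668}$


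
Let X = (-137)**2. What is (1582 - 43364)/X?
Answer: -41782/18769 ≈ -2.2261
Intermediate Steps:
X = 18769
(1582 - 43364)/X = (1582 - 43364)/18769 = -41782*1/18769 = -41782/18769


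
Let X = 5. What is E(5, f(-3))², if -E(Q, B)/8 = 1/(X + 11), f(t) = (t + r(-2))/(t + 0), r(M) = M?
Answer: ¼ ≈ 0.25000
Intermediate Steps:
f(t) = (-2 + t)/t (f(t) = (t - 2)/(t + 0) = (-2 + t)/t)
E(Q, B) = -½ (E(Q, B) = -8/(5 + 11) = -8/16 = -8*1/16 = -½)
E(5, f(-3))² = (-½)² = ¼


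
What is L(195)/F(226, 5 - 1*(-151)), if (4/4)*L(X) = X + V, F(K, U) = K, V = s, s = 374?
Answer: 569/226 ≈ 2.5177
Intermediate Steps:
V = 374
L(X) = 374 + X (L(X) = X + 374 = 374 + X)
L(195)/F(226, 5 - 1*(-151)) = (374 + 195)/226 = 569*(1/226) = 569/226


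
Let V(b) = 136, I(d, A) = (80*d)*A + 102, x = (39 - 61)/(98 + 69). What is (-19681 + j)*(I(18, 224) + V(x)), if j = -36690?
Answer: -18196446058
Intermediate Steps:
x = -22/167 ≈ -0.13174
I(d, A) = 102 + 80*A*d (I(d, A) = 80*A*d + 102 = 102 + 80*A*d)
(-19681 + j)*(I(18, 224) + V(x)) = (-19681 - 36690)*((102 + 80*224*18) + 136) = -56371*((102 + 322560) + 136) = -56371*(322662 + 136) = -56371*322798 = -18196446058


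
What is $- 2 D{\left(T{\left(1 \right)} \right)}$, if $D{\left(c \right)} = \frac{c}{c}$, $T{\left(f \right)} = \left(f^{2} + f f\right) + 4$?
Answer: $-2$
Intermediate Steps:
$T{\left(f \right)} = 4 + 2 f^{2}$ ($T{\left(f \right)} = \left(f^{2} + f^{2}\right) + 4 = 2 f^{2} + 4 = 4 + 2 f^{2}$)
$D{\left(c \right)} = 1$
$- 2 D{\left(T{\left(1 \right)} \right)} = \left(-2\right) 1 = -2$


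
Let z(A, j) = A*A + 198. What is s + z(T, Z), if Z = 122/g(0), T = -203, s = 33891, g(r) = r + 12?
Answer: 75298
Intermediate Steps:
g(r) = 12 + r
Z = 61/6 (Z = 122/(12 + 0) = 122/12 = 122*(1/12) = 61/6 ≈ 10.167)
z(A, j) = 198 + A² (z(A, j) = A² + 198 = 198 + A²)
s + z(T, Z) = 33891 + (198 + (-203)²) = 33891 + (198 + 41209) = 33891 + 41407 = 75298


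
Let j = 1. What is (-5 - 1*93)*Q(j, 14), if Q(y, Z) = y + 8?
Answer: -882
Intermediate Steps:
Q(y, Z) = 8 + y
(-5 - 1*93)*Q(j, 14) = (-5 - 1*93)*(8 + 1) = (-5 - 93)*9 = -98*9 = -882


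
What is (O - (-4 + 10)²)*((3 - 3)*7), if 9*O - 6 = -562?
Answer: 0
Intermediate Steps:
O = -556/9 (O = ⅔ + (⅑)*(-562) = ⅔ - 562/9 = -556/9 ≈ -61.778)
(O - (-4 + 10)²)*((3 - 3)*7) = (-556/9 - (-4 + 10)²)*((3 - 3)*7) = (-556/9 - 1*6²)*(0*7) = (-556/9 - 1*36)*0 = (-556/9 - 36)*0 = -880/9*0 = 0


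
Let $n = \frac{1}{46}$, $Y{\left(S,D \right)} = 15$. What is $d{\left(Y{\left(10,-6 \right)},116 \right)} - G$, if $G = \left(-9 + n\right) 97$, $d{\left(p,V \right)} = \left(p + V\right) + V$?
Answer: $\frac{51423}{46} \approx 1117.9$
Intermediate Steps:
$n = \frac{1}{46} \approx 0.021739$
$d{\left(p,V \right)} = p + 2 V$ ($d{\left(p,V \right)} = \left(V + p\right) + V = p + 2 V$)
$G = - \frac{40061}{46}$ ($G = \left(-9 + \frac{1}{46}\right) 97 = \left(- \frac{413}{46}\right) 97 = - \frac{40061}{46} \approx -870.89$)
$d{\left(Y{\left(10,-6 \right)},116 \right)} - G = \left(15 + 2 \cdot 116\right) - - \frac{40061}{46} = \left(15 + 232\right) + \frac{40061}{46} = 247 + \frac{40061}{46} = \frac{51423}{46}$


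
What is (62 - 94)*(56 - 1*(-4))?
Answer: -1920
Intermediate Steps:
(62 - 94)*(56 - 1*(-4)) = -32*(56 + 4) = -32*60 = -1920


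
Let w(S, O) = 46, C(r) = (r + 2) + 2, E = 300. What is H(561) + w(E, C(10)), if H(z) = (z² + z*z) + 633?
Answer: 630121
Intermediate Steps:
C(r) = 4 + r (C(r) = (2 + r) + 2 = 4 + r)
H(z) = 633 + 2*z² (H(z) = (z² + z²) + 633 = 2*z² + 633 = 633 + 2*z²)
H(561) + w(E, C(10)) = (633 + 2*561²) + 46 = (633 + 2*314721) + 46 = (633 + 629442) + 46 = 630075 + 46 = 630121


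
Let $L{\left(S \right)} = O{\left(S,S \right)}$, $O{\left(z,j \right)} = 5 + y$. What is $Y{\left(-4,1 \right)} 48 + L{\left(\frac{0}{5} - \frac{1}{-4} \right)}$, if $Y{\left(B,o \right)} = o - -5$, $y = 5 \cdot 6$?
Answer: $323$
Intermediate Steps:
$y = 30$
$O{\left(z,j \right)} = 35$ ($O{\left(z,j \right)} = 5 + 30 = 35$)
$Y{\left(B,o \right)} = 5 + o$ ($Y{\left(B,o \right)} = o + 5 = 5 + o$)
$L{\left(S \right)} = 35$
$Y{\left(-4,1 \right)} 48 + L{\left(\frac{0}{5} - \frac{1}{-4} \right)} = \left(5 + 1\right) 48 + 35 = 6 \cdot 48 + 35 = 288 + 35 = 323$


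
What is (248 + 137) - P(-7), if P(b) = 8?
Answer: 377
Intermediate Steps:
(248 + 137) - P(-7) = (248 + 137) - 1*8 = 385 - 8 = 377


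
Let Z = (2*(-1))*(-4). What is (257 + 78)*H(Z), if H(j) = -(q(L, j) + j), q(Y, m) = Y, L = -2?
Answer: -2010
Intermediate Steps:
Z = 8 (Z = -2*(-4) = 8)
H(j) = 2 - j (H(j) = -(-2 + j) = 2 - j)
(257 + 78)*H(Z) = (257 + 78)*(2 - 1*8) = 335*(2 - 8) = 335*(-6) = -2010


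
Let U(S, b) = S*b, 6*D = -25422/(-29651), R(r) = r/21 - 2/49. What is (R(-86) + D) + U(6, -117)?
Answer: -3077210263/4358697 ≈ -705.99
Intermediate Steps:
R(r) = -2/49 + r/21 (R(r) = r*(1/21) - 2*1/49 = r/21 - 2/49 = -2/49 + r/21)
D = 4237/29651 (D = (-25422/(-29651))/6 = (-25422*(-1/29651))/6 = (1/6)*(25422/29651) = 4237/29651 ≈ 0.14290)
(R(-86) + D) + U(6, -117) = ((-2/49 + (1/21)*(-86)) + 4237/29651) + 6*(-117) = ((-2/49 - 86/21) + 4237/29651) - 702 = (-608/147 + 4237/29651) - 702 = -17404969/4358697 - 702 = -3077210263/4358697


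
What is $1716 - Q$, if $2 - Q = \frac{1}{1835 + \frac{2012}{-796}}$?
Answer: $\frac{625030867}{364662} \approx 1714.0$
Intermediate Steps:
$Q = \frac{729125}{364662}$ ($Q = 2 - \frac{1}{1835 + \frac{2012}{-796}} = 2 - \frac{1}{1835 + 2012 \left(- \frac{1}{796}\right)} = 2 - \frac{1}{1835 - \frac{503}{199}} = 2 - \frac{1}{\frac{364662}{199}} = 2 - \frac{199}{364662} = \frac{729125}{364662} \approx 1.9995$)
$1716 - Q = 1716 - \frac{729125}{364662} = \frac{625030867}{364662}$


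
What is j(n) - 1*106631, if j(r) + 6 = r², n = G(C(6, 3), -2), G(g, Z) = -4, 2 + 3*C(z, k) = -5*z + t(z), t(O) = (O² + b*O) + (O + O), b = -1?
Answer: -106621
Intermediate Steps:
t(O) = O + O² (t(O) = (O² - O) + (O + O) = (O² - O) + 2*O = O + O²)
C(z, k) = -⅔ - 5*z/3 + z*(1 + z)/3 (C(z, k) = -⅔ + (-5*z + z*(1 + z))/3 = -⅔ + (-5*z/3 + z*(1 + z)/3) = -⅔ - 5*z/3 + z*(1 + z)/3)
n = -4
j(r) = -6 + r²
j(n) - 1*106631 = (-6 + (-4)²) - 1*106631 = (-6 + 16) - 106631 = 10 - 106631 = -106621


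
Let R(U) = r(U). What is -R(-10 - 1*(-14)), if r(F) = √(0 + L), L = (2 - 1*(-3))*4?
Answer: -2*√5 ≈ -4.4721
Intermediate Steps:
L = 20 (L = (2 + 3)*4 = 5*4 = 20)
r(F) = 2*√5 (r(F) = √(0 + 20) = √20 = 2*√5)
R(U) = 2*√5
-R(-10 - 1*(-14)) = -2*√5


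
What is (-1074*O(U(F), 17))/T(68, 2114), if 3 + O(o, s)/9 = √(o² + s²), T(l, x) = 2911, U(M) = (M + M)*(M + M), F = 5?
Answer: 28998/2911 - 9666*√10289/2911 ≈ -326.85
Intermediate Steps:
U(M) = 4*M² (U(M) = (2*M)*(2*M) = 4*M²)
O(o, s) = -27 + 9*√(o² + s²)
(-1074*O(U(F), 17))/T(68, 2114) = -1074*(-27 + 9*√((4*5²)² + 17²))/2911 = -1074*(-27 + 9*√((4*25)² + 289))*(1/2911) = -1074*(-27 + 9*√(100² + 289))*(1/2911) = -1074*(-27 + 9*√(10000 + 289))*(1/2911) = -1074*(-27 + 9*√10289)*(1/2911) = (28998 - 9666*√10289)*(1/2911) = 28998/2911 - 9666*√10289/2911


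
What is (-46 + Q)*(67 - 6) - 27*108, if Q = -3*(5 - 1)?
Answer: -6454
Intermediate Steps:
Q = -12 (Q = -3*4 = -12)
(-46 + Q)*(67 - 6) - 27*108 = (-46 - 12)*(67 - 6) - 27*108 = -58*61 - 2916 = -3538 - 2916 = -6454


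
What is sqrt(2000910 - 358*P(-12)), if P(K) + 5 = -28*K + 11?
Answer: sqrt(1878474) ≈ 1370.6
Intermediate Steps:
P(K) = 6 - 28*K (P(K) = -5 + (-28*K + 11) = -5 + (11 - 28*K) = 6 - 28*K)
sqrt(2000910 - 358*P(-12)) = sqrt(2000910 - 358*(6 - 28*(-12))) = sqrt(2000910 - 358*(6 + 336)) = sqrt(2000910 - 358*342) = sqrt(2000910 - 122436) = sqrt(1878474)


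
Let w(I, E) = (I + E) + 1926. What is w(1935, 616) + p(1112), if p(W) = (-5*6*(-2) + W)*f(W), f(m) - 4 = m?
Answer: 1312429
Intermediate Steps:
f(m) = 4 + m
p(W) = (4 + W)*(60 + W) (p(W) = (-5*6*(-2) + W)*(4 + W) = (-30*(-2) + W)*(4 + W) = (60 + W)*(4 + W) = (4 + W)*(60 + W))
w(I, E) = 1926 + E + I (w(I, E) = (E + I) + 1926 = 1926 + E + I)
w(1935, 616) + p(1112) = (1926 + 616 + 1935) + (4 + 1112)*(60 + 1112) = 4477 + 1116*1172 = 4477 + 1307952 = 1312429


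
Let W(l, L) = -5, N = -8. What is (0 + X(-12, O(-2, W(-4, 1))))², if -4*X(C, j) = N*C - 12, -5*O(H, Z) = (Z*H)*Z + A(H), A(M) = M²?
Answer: 441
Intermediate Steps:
O(H, Z) = -H²/5 - H*Z²/5 (O(H, Z) = -((Z*H)*Z + H²)/5 = -((H*Z)*Z + H²)/5 = -(H*Z² + H²)/5 = -(H² + H*Z²)/5 = -H²/5 - H*Z²/5)
X(C, j) = 3 + 2*C (X(C, j) = -(-8*C - 12)/4 = -(-12 - 8*C)/4 = 3 + 2*C)
(0 + X(-12, O(-2, W(-4, 1))))² = (0 + (3 + 2*(-12)))² = (0 + (3 - 24))² = (0 - 21)² = (-21)² = 441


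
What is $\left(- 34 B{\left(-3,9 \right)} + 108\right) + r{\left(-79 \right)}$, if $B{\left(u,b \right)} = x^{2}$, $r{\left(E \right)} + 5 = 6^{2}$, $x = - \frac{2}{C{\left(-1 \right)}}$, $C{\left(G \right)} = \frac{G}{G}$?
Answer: $3$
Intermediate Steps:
$C{\left(G \right)} = 1$
$x = -2$ ($x = - \frac{2}{1} = \left(-2\right) 1 = -2$)
$r{\left(E \right)} = 31$ ($r{\left(E \right)} = -5 + 6^{2} = -5 + 36 = 31$)
$B{\left(u,b \right)} = 4$ ($B{\left(u,b \right)} = \left(-2\right)^{2} = 4$)
$\left(- 34 B{\left(-3,9 \right)} + 108\right) + r{\left(-79 \right)} = \left(\left(-34\right) 4 + 108\right) + 31 = \left(-136 + 108\right) + 31 = -28 + 31 = 3$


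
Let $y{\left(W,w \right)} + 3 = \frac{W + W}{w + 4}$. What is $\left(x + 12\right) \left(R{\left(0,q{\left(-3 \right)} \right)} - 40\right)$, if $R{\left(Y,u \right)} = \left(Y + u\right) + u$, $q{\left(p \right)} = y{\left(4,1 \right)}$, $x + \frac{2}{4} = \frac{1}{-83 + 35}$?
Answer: $- \frac{58957}{120} \approx -491.31$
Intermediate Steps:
$y{\left(W,w \right)} = -3 + \frac{2 W}{4 + w}$ ($y{\left(W,w \right)} = -3 + \frac{W + W}{w + 4} = -3 + \frac{2 W}{4 + w}$)
$x = - \frac{25}{48}$ ($x = - \frac{1}{2} + \frac{1}{-83 + 35} = - \frac{1}{2} + \frac{1}{-48} = - \frac{1}{2} - \frac{1}{48} = - \frac{25}{48} \approx -0.52083$)
$q{\left(p \right)} = - \frac{7}{5}$ ($q{\left(p \right)} = \frac{-12 - 3 + 2 \cdot 4}{4 + 1} = \frac{-12 - 3 + 8}{5} = \frac{1}{5} \left(-7\right) = - \frac{7}{5}$)
$R{\left(Y,u \right)} = Y + 2 u$
$\left(x + 12\right) \left(R{\left(0,q{\left(-3 \right)} \right)} - 40\right) = \left(- \frac{25}{48} + 12\right) \left(\left(0 + 2 \left(- \frac{7}{5}\right)\right) - 40\right) = \frac{551 \left(\left(0 - \frac{14}{5}\right) - 40\right)}{48} = \frac{551 \left(- \frac{14}{5} - 40\right)}{48} = \frac{551}{48} \left(- \frac{214}{5}\right) = - \frac{58957}{120}$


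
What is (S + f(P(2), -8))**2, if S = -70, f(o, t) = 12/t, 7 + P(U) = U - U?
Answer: 20449/4 ≈ 5112.3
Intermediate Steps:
P(U) = -7 (P(U) = -7 + (U - U) = -7 + 0 = -7)
(S + f(P(2), -8))**2 = (-70 + 12/(-8))**2 = (-70 + 12*(-1/8))**2 = (-70 - 3/2)**2 = (-143/2)**2 = 20449/4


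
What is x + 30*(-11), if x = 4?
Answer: -326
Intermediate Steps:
x + 30*(-11) = 4 + 30*(-11) = 4 - 330 = -326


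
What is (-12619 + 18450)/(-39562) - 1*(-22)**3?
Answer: 421250345/39562 ≈ 10648.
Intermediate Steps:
(-12619 + 18450)/(-39562) - 1*(-22)**3 = 5831*(-1/39562) - 1*(-10648) = -5831/39562 + 10648 = 421250345/39562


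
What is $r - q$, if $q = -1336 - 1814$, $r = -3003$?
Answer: $147$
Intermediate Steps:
$q = -3150$
$r - q = -3003 - -3150 = -3003 + 3150 = 147$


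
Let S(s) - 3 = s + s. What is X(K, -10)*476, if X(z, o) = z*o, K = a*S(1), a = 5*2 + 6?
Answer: -380800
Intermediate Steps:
S(s) = 3 + 2*s (S(s) = 3 + (s + s) = 3 + 2*s)
a = 16 (a = 10 + 6 = 16)
K = 80 (K = 16*(3 + 2*1) = 16*(3 + 2) = 16*5 = 80)
X(z, o) = o*z
X(K, -10)*476 = -10*80*476 = -800*476 = -380800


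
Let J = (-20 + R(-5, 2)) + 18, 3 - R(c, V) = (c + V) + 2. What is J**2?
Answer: 4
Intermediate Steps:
R(c, V) = 1 - V - c (R(c, V) = 3 - ((c + V) + 2) = 3 - ((V + c) + 2) = 3 - (2 + V + c) = 3 + (-2 - V - c) = 1 - V - c)
J = 2 (J = (-20 + (1 - 1*2 - 1*(-5))) + 18 = (-20 + (1 - 2 + 5)) + 18 = (-20 + 4) + 18 = -16 + 18 = 2)
J**2 = 2**2 = 4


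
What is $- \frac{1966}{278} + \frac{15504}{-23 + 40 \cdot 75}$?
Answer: $- \frac{771335}{413803} \approx -1.864$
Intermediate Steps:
$- \frac{1966}{278} + \frac{15504}{-23 + 40 \cdot 75} = \left(-1966\right) \frac{1}{278} + \frac{15504}{-23 + 3000} = - \frac{983}{139} + \frac{15504}{2977} = - \frac{771335}{413803}$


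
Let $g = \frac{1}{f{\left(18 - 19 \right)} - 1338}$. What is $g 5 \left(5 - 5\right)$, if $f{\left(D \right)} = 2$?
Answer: $0$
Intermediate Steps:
$g = - \frac{1}{1336}$ ($g = \frac{1}{2 - 1338} = \frac{1}{-1336} = - \frac{1}{1336} \approx -0.0007485$)
$g 5 \left(5 - 5\right) = - \frac{5 \left(5 - 5\right)}{1336} = - \frac{5 \cdot 0}{1336} = \left(- \frac{1}{1336}\right) 0 = 0$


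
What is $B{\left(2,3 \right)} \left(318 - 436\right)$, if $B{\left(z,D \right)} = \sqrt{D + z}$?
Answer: $- 118 \sqrt{5} \approx -263.86$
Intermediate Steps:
$B{\left(2,3 \right)} \left(318 - 436\right) = \sqrt{3 + 2} \left(318 - 436\right) = \sqrt{5} \left(-118\right) = - 118 \sqrt{5}$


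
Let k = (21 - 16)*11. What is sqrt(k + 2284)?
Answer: sqrt(2339) ≈ 48.363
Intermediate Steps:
k = 55 (k = 5*11 = 55)
sqrt(k + 2284) = sqrt(55 + 2284) = sqrt(2339)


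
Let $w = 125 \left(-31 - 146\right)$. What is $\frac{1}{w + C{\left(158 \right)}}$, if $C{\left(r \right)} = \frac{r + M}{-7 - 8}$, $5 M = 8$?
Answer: $- \frac{25}{553391} \approx -4.5176 \cdot 10^{-5}$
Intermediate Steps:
$M = \frac{8}{5}$ ($M = \frac{1}{5} \cdot 8 = \frac{8}{5} \approx 1.6$)
$C{\left(r \right)} = - \frac{8}{75} - \frac{r}{15}$ ($C{\left(r \right)} = \frac{r + \frac{8}{5}}{-7 - 8} = \frac{\frac{8}{5} + r}{-15} = \left(\frac{8}{5} + r\right) \left(- \frac{1}{15}\right) = - \frac{8}{75} - \frac{r}{15}$)
$w = -22125$ ($w = 125 \left(-177\right) = -22125$)
$\frac{1}{w + C{\left(158 \right)}} = \frac{1}{-22125 - \frac{266}{25}} = \frac{1}{- \frac{553391}{25}} = - \frac{25}{553391}$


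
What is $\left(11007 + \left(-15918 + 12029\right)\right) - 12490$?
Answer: $-5372$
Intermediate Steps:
$\left(11007 + \left(-15918 + 12029\right)\right) - 12490 = \left(11007 - 3889\right) - 12490 = 7118 - 12490 = -5372$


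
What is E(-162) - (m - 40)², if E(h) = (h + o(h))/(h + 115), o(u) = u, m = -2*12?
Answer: -192188/47 ≈ -4089.1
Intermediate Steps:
m = -24
E(h) = 2*h/(115 + h) (E(h) = (h + h)/(h + 115) = (2*h)/(115 + h) = 2*h/(115 + h))
E(-162) - (m - 40)² = 2*(-162)/(115 - 162) - (-24 - 40)² = 2*(-162)/(-47) - 1*(-64)² = 2*(-162)*(-1/47) - 1*4096 = 324/47 - 4096 = -192188/47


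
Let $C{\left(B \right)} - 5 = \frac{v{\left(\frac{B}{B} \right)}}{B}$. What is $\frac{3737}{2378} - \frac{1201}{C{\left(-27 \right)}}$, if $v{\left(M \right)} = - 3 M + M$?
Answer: $- \frac{76599437}{325786} \approx -235.12$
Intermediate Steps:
$v{\left(M \right)} = - 2 M$
$C{\left(B \right)} = 5 - \frac{2}{B}$ ($C{\left(B \right)} = 5 + \frac{\left(-2\right) \frac{B}{B}}{B} = 5 + \frac{\left(-2\right) 1}{B} = 5 - \frac{2}{B}$)
$\frac{3737}{2378} - \frac{1201}{C{\left(-27 \right)}} = \frac{3737}{2378} - \frac{1201}{5 - \frac{2}{-27}} = 3737 \cdot \frac{1}{2378} - \frac{1201}{5 - - \frac{2}{27}} = \frac{3737}{2378} - \frac{1201}{5 + \frac{2}{27}} = \frac{3737}{2378} - \frac{1201}{\frac{137}{27}} = \frac{3737}{2378} - \frac{32427}{137} = - \frac{76599437}{325786}$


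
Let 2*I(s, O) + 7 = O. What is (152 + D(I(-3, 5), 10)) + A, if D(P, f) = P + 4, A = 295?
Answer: 450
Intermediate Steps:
I(s, O) = -7/2 + O/2
D(P, f) = 4 + P
(152 + D(I(-3, 5), 10)) + A = (152 + (4 + (-7/2 + (1/2)*5))) + 295 = (152 + (4 + (-7/2 + 5/2))) + 295 = (152 + (4 - 1)) + 295 = (152 + 3) + 295 = 155 + 295 = 450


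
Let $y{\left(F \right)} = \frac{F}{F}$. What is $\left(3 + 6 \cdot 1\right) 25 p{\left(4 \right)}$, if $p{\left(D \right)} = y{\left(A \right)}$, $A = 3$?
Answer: $225$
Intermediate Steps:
$y{\left(F \right)} = 1$
$p{\left(D \right)} = 1$
$\left(3 + 6 \cdot 1\right) 25 p{\left(4 \right)} = \left(3 + 6 \cdot 1\right) 25 \cdot 1 = \left(3 + 6\right) 25 \cdot 1 = 9 \cdot 25 \cdot 1 = 225 \cdot 1 = 225$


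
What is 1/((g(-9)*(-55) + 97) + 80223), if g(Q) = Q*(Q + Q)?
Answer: 1/71410 ≈ 1.4004e-5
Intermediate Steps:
g(Q) = 2*Q² (g(Q) = Q*(2*Q) = 2*Q²)
1/((g(-9)*(-55) + 97) + 80223) = 1/(((2*(-9)²)*(-55) + 97) + 80223) = 1/(((2*81)*(-55) + 97) + 80223) = 1/((162*(-55) + 97) + 80223) = 1/((-8910 + 97) + 80223) = 1/(-8813 + 80223) = 1/71410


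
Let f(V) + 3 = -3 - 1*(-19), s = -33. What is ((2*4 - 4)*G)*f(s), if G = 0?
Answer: 0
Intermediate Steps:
f(V) = 13 (f(V) = -3 + (-3 - 1*(-19)) = -3 + (-3 + 19) = -3 + 16 = 13)
((2*4 - 4)*G)*f(s) = ((2*4 - 4)*0)*13 = ((8 - 4)*0)*13 = (4*0)*13 = 0*13 = 0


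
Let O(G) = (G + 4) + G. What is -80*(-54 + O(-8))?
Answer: 5280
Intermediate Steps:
O(G) = 4 + 2*G (O(G) = (4 + G) + G = 4 + 2*G)
-80*(-54 + O(-8)) = -80*(-54 + (4 + 2*(-8))) = -80*(-54 + (4 - 16)) = -80*(-54 - 12) = -80*(-66) = 5280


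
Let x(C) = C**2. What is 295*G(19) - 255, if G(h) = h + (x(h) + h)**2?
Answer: 42603350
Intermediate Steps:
G(h) = h + (h + h**2)**2 (G(h) = h + (h**2 + h)**2 = h + (h + h**2)**2)
295*G(19) - 255 = 295*(19*(1 + 19*(1 + 19)**2)) - 255 = 295*(19*(1 + 19*20**2)) - 255 = 295*(19*(1 + 19*400)) - 255 = 295*(19*(1 + 7600)) - 255 = 295*(19*7601) - 255 = 295*144419 - 255 = 42603605 - 255 = 42603350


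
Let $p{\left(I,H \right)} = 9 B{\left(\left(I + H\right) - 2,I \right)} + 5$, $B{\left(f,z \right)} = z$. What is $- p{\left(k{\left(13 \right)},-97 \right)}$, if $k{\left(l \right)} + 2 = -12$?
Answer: $121$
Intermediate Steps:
$k{\left(l \right)} = -14$ ($k{\left(l \right)} = -2 - 12 = -14$)
$p{\left(I,H \right)} = 5 + 9 I$ ($p{\left(I,H \right)} = 9 I + 5 = 5 + 9 I$)
$- p{\left(k{\left(13 \right)},-97 \right)} = - (5 + 9 \left(-14\right)) = - (5 - 126) = \left(-1\right) \left(-121\right) = 121$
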